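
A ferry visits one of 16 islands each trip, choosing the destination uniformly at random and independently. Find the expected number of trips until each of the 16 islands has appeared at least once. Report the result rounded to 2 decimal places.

The wait to go from k to k+1 distinct islands is geometric with mean 16/(16-k).
E[T] = 16/16 + 16/15 + 16/14 + ... + 16/2 + 16/1 = 16·H_{16}.
H_{16} = 3.381, so E[T] = 54.092.

54.09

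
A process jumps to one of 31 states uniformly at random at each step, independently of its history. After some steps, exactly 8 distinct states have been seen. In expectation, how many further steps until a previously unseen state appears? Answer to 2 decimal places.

The number of steps until the next new state is geometric with success probability 23/31, so its mean is 31/23.
E = 31/23 = 1.348.

1.35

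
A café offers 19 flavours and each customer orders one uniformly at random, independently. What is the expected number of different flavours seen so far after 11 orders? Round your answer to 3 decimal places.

8.518

For each flavour, P(seen in 11 orders) = 1 - (18/19)^11 = 0.4483.
By linearity of expectation, E[distinct seen] = 19·(1 - (18/19)^11) = 8.5176.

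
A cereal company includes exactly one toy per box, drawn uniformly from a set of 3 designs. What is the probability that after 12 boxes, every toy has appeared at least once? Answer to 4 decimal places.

Let A_i be the event that toy i is missing after 12 boxes. By inclusion–exclusion on the A_i,
P(all seen) = Σ_{j=0}^{3} (-1)^j C(3,j)((3-j)/3)^12
= 1.00000 - 0.02312 + 0.00001 - 0.00000
= 0.97688.

0.9769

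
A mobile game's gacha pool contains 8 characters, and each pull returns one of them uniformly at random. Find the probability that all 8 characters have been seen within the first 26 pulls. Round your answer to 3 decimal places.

0.767

By inclusion–exclusion over which characters are missing,
P(all seen) = Σ_{j=0}^{8} (-1)^j C(8,j)((8-j)/8)^26
= 1.0000 - 0.2485 + 0.0158 - 0.0003 + 0.0000 - 0.0000 + 0.0000 - 0.0000 + 0.0000
= 0.7670.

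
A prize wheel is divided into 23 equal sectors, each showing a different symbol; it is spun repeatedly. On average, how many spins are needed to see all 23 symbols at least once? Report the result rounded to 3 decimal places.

85.889

Split into phases: going from k distinct to k+1 distinct takes on average 23/(23-k) spins.
E[T] = 23/23 + 23/22 + 23/21 + ... + 23/2 + 23/1 = 23·H_{23}.
H_{23} = 3.7343, so E[T] = 85.8887.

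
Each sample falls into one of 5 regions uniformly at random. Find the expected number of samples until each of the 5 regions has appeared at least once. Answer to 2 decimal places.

After k distinct regions have appeared, the next sample gives a new one with probability (5-k)/5, so the expected wait for the (k+1)-th is 5/(5-k).
E[T] = 5/5 + 5/4 + 5/3 + 5/2 + 5/1 = 5·H_{5}.
H_{5} = 2.283, so E[T] = 11.417.

11.42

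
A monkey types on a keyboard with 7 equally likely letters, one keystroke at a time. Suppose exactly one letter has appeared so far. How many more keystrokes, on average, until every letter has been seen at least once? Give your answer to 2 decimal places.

The wait to go from k to k+1 distinct letters is geometric with mean 7/(7-k).
Sum over k = 1,...,6: E = 7/6 + 7/5 + 7/4 + 7/3 + 7/2 + 7/1 = 17.150.

17.15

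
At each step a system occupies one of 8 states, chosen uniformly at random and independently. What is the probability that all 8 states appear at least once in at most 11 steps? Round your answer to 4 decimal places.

0.0558

By inclusion–exclusion over which states are missing,
P(all seen) = Σ_{j=0}^{8} (-1)^j C(8,j)((8-j)/8)^11
= 1.00000 - 1.84153 + 1.18258 - 0.31832 + 0.03418 - 0.00115 + 0.00001 - 0.00000 + 0.00000
= 0.05576.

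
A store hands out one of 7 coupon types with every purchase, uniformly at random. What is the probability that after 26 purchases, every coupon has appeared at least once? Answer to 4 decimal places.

0.8761

By inclusion–exclusion over which coupons are missing,
P(all seen) = Σ_{j=0}^{7} (-1)^j C(7,j)((7-j)/7)^26
= 1.00000 - 0.12720 + 0.00333 - 0.00002 + 0.00000 - 0.00000 + 0.00000 - 0.00000
= 0.87612.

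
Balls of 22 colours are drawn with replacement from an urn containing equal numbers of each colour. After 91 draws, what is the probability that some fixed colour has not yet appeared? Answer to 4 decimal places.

0.0145

On each draw the fixed colour fails to appear with probability 21/22.
P(still missing after 91) = (21/22)^91 = 0.01450.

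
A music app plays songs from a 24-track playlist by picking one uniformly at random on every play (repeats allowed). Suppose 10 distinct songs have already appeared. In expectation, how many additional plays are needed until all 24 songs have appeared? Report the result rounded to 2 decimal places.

78.04

From k distinct to k+1 distinct takes on average 24/(24-k) plays.
Sum over k = 10,...,23: E = 24/14 + 24/13 + 24/12 + ... + 24/2 + 24/1 = 78.037.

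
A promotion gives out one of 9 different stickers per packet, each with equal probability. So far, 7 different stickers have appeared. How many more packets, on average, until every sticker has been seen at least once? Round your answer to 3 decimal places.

From k distinct to k+1 distinct takes on average 9/(9-k) packets.
Sum over k = 7,...,8: E = 9/2 + 9/1 = 13.5000.

13.500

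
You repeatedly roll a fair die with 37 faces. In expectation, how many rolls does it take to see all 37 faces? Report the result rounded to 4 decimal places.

155.4587

Split into phases: going from k distinct to k+1 distinct takes on average 37/(37-k) rolls.
E[T] = 37/37 + 37/36 + 37/35 + ... + 37/2 + 37/1 = 37·H_{37}.
H_{37} = 4.20159, so E[T] = 155.45869.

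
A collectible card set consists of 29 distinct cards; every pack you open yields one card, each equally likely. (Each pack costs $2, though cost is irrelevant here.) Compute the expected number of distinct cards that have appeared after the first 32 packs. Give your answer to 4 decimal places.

19.5655

For each card, P(seen in 32 packs) = 1 - (28/29)^32 = 0.67467.
By linearity of expectation, E[distinct seen] = 29·(1 - (28/29)^32) = 19.56550.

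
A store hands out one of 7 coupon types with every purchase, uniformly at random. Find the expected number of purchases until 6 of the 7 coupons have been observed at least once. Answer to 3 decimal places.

11.150

Going from k to k+1 distinct takes a geometric number of purchases with mean 7/(7-k).
Sum over k = 0,...,5: E = 7/7 + 7/6 + 7/5 + 7/4 + 7/3 + 7/2 = 11.1500.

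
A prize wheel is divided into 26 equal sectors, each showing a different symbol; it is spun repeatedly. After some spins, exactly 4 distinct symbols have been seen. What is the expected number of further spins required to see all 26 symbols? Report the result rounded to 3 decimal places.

With k distinct symbols already seen, the next new one takes an expected 26/(26-k) spins.
Sum over k = 4,...,25: E = 26/22 + 26/21 + 26/20 + ... + 26/2 + 26/1 = 95.9611.

95.961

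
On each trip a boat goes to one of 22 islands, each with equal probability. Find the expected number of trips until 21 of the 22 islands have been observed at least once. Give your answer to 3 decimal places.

59.198

With k distinct islands already seen, the next new one arrives after an expected 22/(22-k) trips.
Sum over k = 0,...,20: E = 22/22 + 22/21 + 22/20 + ... + 22/3 + 22/2 = 59.1979.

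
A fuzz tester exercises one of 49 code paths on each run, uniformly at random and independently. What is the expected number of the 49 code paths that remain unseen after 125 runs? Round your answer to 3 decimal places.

3.723

For each code path, P(unseen after 125) = (48/49)^125 = 0.0760.
By linearity of expectation, E[unseen] = 49·(48/49)^125 = 3.7226.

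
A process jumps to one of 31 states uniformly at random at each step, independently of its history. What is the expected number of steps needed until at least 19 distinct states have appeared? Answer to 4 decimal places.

28.6451

With k distinct states already seen, the next new one arrives after an expected 31/(31-k) steps.
Sum over k = 0,...,18: E = 31/31 + 31/30 + 31/29 + ... + 31/14 + 31/13 = 28.64507.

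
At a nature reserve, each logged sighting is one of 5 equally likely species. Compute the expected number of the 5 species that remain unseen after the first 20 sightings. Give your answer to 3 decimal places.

For each species, P(unseen after 20) = (4/5)^20 = 0.0115.
By linearity of expectation, E[unseen] = 5·(4/5)^20 = 0.0576.

0.058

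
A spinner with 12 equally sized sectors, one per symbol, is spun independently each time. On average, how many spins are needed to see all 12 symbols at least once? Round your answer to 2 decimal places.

37.24

Split into phases: going from k distinct to k+1 distinct takes on average 12/(12-k) spins.
E[T] = 12/12 + 12/11 + 12/10 + ... + 12/2 + 12/1 = 12·H_{12}.
H_{12} = 3.103, so E[T] = 37.239.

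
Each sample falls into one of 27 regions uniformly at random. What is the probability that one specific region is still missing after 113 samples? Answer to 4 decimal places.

On each sample the fixed region fails to appear with probability 26/27.
P(still missing after 113) = (26/27)^113 = 0.01406.

0.0141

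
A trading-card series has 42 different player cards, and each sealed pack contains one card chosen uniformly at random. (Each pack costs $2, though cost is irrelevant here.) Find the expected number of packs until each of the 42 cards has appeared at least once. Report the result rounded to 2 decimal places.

181.72

Split into phases: going from k distinct to k+1 distinct takes on average 42/(42-k) packs.
E[T] = 42/42 + 42/41 + 42/40 + ... + 42/2 + 42/1 = 42·H_{42}.
H_{42} = 4.327, so E[T] = 181.723.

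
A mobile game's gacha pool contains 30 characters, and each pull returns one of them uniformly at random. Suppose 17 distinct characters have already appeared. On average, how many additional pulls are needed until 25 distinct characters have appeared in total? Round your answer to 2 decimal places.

26.90

The wait to go from k to k+1 distinct characters is geometric with mean 30/(30-k).
Sum over k = 17,...,24: E = 30/13 + 30/12 + 30/11 + ... + 30/7 + 30/6 = 26.904.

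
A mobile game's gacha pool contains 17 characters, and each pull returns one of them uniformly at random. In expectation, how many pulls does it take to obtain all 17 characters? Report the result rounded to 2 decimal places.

58.47

The wait to go from k to k+1 distinct characters is geometric with mean 17/(17-k).
E[T] = 17/17 + 17/16 + 17/15 + ... + 17/2 + 17/1 = 17·H_{17}.
H_{17} = 3.440, so E[T] = 58.472.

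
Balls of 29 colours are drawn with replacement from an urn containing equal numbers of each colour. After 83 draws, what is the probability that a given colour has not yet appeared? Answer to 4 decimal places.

Each draw misses the fixed colour with probability (29-1)/29 = 28/29, independently.
P(still missing after 83) = (28/29)^83 = 0.05434.

0.0543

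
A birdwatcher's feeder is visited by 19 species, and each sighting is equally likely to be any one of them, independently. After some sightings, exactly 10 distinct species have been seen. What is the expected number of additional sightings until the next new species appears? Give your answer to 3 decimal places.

2.111

The number of sightings until the next new species is geometric with success probability 9/19, so its mean is 19/9.
E = 19/9 = 2.1111.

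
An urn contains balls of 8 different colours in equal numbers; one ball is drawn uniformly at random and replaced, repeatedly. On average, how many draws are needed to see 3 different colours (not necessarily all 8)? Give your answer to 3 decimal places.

With k distinct colours already seen, the next new one arrives after an expected 8/(8-k) draws.
Sum over k = 0,...,2: E = 8/8 + 8/7 + 8/6 = 3.4762.

3.476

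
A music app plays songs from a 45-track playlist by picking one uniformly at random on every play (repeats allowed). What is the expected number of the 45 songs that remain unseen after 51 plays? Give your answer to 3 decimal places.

For each song, P(unseen after 51) = (44/45)^51 = 0.3179.
By linearity of expectation, E[unseen] = 45·(44/45)^51 = 14.3041.

14.304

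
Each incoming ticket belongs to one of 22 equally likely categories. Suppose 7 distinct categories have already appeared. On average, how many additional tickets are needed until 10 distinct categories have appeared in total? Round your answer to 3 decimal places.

From k distinct to k+1 distinct takes on average 22/(22-k) tickets.
Sum over k = 7,...,9: E = 22/15 + 22/14 + 22/13 = 4.7304.

4.730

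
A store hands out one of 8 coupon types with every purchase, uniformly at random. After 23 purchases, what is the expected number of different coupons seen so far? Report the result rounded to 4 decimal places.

For each coupon, P(seen in 23 purchases) = 1 - (7/8)^23 = 0.95364.
By linearity of expectation, E[distinct seen] = 8·(1 - (7/8)^23) = 7.62908.

7.6291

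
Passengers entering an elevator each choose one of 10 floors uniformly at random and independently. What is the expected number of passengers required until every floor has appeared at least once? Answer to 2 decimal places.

Split into phases: going from k distinct to k+1 distinct takes on average 10/(10-k) passengers.
E[T] = 10/10 + 10/9 + 10/8 + ... + 10/2 + 10/1 = 10·H_{10}.
H_{10} = 2.929, so E[T] = 29.290.

29.29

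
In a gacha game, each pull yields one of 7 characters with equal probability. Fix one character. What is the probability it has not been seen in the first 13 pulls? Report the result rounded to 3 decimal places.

Each pull misses the fixed character with probability (7-1)/7 = 6/7, independently.
P(still missing after 13) = (6/7)^13 = 0.1348.

0.135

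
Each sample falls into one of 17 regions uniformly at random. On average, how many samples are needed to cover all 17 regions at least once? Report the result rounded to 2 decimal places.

58.47

After k distinct regions have appeared, the next sample gives a new one with probability (17-k)/17, so the expected wait for the (k+1)-th is 17/(17-k).
E[T] = 17/17 + 17/16 + 17/15 + ... + 17/2 + 17/1 = 17·H_{17}.
H_{17} = 3.440, so E[T] = 58.472.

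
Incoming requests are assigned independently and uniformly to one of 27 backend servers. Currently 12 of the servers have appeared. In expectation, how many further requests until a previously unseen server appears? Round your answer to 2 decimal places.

1.80

The number of requests until the next new server is geometric with success probability 15/27, so its mean is 27/15.
E = 27/15 = 1.800.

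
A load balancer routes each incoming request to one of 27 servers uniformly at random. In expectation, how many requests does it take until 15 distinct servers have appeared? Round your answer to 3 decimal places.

21.283

Going from k to k+1 distinct takes a geometric number of requests with mean 27/(27-k).
Sum over k = 0,...,14: E = 27/27 + 27/26 + 27/25 + ... + 27/14 + 27/13 = 21.2826.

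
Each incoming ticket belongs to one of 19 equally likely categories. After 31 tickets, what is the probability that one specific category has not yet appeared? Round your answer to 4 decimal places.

0.1871

Each ticket misses the fixed category with probability (19-1)/19 = 18/19, independently.
P(still missing after 31) = (18/19)^31 = 0.18711.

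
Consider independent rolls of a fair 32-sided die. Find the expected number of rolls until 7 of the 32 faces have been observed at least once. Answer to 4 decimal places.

7.7612

Going from k to k+1 distinct takes a geometric number of rolls with mean 32/(32-k).
Sum over k = 0,...,6: E = 32/32 + 32/31 + 32/30 + ... + 32/27 + 32/26 = 7.76118.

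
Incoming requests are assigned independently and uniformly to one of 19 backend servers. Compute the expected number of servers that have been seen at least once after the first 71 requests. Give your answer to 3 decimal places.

18.591

For each server, P(seen in 71 requests) = 1 - (18/19)^71 = 0.9785.
By linearity of expectation, E[distinct seen] = 19·(1 - (18/19)^71) = 18.5911.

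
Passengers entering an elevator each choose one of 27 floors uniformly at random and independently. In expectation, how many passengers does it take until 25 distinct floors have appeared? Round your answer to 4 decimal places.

64.5693

With k distinct floors already seen, the next new one arrives after an expected 27/(27-k) passengers.
Sum over k = 0,...,24: E = 27/27 + 27/26 + 27/25 + ... + 27/4 + 27/3 = 64.56933.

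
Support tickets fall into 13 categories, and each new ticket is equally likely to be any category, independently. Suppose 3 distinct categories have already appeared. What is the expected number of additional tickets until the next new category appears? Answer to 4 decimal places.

1.3000

The number of tickets until the next new category is geometric with success probability 10/13, so its mean is 13/10.
E = 13/10 = 1.30000.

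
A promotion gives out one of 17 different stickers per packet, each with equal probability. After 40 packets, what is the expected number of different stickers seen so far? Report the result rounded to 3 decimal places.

For each sticker, P(seen in 40 packets) = 1 - (16/17)^40 = 0.9115.
By linearity of expectation, E[distinct seen] = 17·(1 - (16/17)^40) = 15.4958.

15.496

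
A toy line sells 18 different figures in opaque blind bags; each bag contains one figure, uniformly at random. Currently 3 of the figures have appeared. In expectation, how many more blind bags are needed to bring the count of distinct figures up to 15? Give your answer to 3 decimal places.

26.728

The wait to go from k to k+1 distinct figures is geometric with mean 18/(18-k).
Sum over k = 3,...,14: E = 18/15 + 18/14 + 18/13 + ... + 18/5 + 18/4 = 26.7281.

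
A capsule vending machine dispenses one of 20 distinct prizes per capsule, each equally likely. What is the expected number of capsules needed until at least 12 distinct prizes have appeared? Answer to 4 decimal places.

With k distinct prizes already seen, the next new one arrives after an expected 20/(20-k) capsules.
Sum over k = 0,...,11: E = 20/20 + 20/19 + 20/18 + ... + 20/10 + 20/9 = 17.59765.

17.5977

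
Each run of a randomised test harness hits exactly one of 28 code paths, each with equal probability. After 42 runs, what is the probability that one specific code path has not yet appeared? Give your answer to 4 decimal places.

Each run misses the fixed code path with probability (28-1)/28 = 27/28, independently.
P(still missing after 42) = (27/28)^42 = 0.21709.

0.2171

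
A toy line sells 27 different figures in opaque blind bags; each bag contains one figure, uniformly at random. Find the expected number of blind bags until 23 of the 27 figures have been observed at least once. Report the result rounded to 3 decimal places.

Going from k to k+1 distinct takes a geometric number of blind bags with mean 27/(27-k).
Sum over k = 0,...,22: E = 27/27 + 27/26 + 27/25 + ... + 27/6 + 27/5 = 48.8193.

48.819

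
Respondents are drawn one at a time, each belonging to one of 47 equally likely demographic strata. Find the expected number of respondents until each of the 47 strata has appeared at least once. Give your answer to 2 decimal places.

Split into phases: going from k distinct to k+1 distinct takes on average 47/(47-k) respondents.
E[T] = 47/47 + 47/46 + 47/45 + ... + 47/2 + 47/1 = 47·H_{47}.
H_{47} = 4.438, so E[T] = 208.584.

208.58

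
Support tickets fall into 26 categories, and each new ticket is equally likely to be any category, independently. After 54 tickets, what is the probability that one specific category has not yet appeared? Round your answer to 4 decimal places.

On each ticket the fixed category fails to appear with probability 25/26.
P(still missing after 54) = (25/26)^54 = 0.12028.

0.1203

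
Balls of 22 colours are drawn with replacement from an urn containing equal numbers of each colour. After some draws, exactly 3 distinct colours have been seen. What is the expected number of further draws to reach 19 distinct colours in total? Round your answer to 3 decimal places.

With k distinct colours already seen, the next new one takes an expected 22/(22-k) draws.
Sum over k = 3,...,18: E = 22/19 + 22/18 + 22/17 + ... + 22/5 + 22/4 = 37.7169.

37.717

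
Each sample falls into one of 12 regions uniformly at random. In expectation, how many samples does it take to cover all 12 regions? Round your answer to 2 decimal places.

Split into phases: going from k distinct to k+1 distinct takes on average 12/(12-k) samples.
E[T] = 12/12 + 12/11 + 12/10 + ... + 12/2 + 12/1 = 12·H_{12}.
H_{12} = 3.103, so E[T] = 37.239.

37.24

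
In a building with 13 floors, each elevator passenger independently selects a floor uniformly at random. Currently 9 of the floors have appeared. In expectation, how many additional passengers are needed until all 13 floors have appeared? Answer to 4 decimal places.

27.0833

The wait to go from k to k+1 distinct floors is geometric with mean 13/(13-k).
Sum over k = 9,...,12: E = 13/4 + 13/3 + 13/2 + 13/1 = 27.08333.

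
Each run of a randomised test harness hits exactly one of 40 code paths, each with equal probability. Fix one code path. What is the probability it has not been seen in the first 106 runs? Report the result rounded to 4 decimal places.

Each run misses the fixed code path with probability (40-1)/40 = 39/40, independently.
P(still missing after 106) = (39/40)^106 = 0.06831.

0.0683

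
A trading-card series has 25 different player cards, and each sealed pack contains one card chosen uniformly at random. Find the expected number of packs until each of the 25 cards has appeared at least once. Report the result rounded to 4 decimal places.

95.3990

After k distinct cards have appeared, the next pack gives a new one with probability (25-k)/25, so the expected wait for the (k+1)-th is 25/(25-k).
E[T] = 25/25 + 25/24 + 25/23 + ... + 25/2 + 25/1 = 25·H_{25}.
H_{25} = 3.81596, so E[T] = 95.39895.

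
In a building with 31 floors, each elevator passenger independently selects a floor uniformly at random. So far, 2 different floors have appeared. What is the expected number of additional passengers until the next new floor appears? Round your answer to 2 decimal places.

Each passenger yields a new floor with probability (31-2)/31 = 29/31, so the wait is geometric with mean 31/29.
E = 31/29 = 1.069.

1.07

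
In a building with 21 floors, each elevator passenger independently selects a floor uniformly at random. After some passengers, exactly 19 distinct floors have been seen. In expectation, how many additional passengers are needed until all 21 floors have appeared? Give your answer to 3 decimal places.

31.500

With k distinct floors already seen, the next new one takes an expected 21/(21-k) passengers.
Sum over k = 19,...,20: E = 21/2 + 21/1 = 31.5000.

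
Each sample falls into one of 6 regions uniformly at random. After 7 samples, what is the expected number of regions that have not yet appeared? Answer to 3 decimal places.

For each region, P(unseen after 7) = (5/6)^7 = 0.2791.
By linearity of expectation, E[unseen] = 6·(5/6)^7 = 1.6745.

1.674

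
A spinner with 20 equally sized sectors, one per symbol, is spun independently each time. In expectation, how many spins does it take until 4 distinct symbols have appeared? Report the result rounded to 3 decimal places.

4.340

Going from k to k+1 distinct takes a geometric number of spins with mean 20/(20-k).
Sum over k = 0,...,3: E = 20/20 + 20/19 + 20/18 + 20/17 = 4.3402.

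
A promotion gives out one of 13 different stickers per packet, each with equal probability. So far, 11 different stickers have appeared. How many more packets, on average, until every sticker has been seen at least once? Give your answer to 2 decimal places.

19.50

The wait to go from k to k+1 distinct stickers is geometric with mean 13/(13-k).
Sum over k = 11,...,12: E = 13/2 + 13/1 = 19.500.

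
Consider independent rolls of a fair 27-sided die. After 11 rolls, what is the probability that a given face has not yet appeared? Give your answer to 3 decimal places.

On each roll the fixed face fails to appear with probability 26/27.
P(still missing after 11) = (26/27)^11 = 0.6602.

0.660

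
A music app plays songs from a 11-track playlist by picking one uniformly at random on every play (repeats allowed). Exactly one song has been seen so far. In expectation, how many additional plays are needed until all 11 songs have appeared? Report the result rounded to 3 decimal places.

32.219

With k distinct songs already seen, the next new one takes an expected 11/(11-k) plays.
Sum over k = 1,...,10: E = 11/10 + 11/9 + 11/8 + ... + 11/2 + 11/1 = 32.2187.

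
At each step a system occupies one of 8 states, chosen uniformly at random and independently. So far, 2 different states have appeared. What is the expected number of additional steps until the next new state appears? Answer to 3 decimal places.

1.333

The number of steps until the next new state is geometric with success probability 6/8, so its mean is 8/6.
E = 8/6 = 1.3333.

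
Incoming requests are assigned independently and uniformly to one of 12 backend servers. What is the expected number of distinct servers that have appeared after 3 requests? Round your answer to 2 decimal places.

2.76

For each server, P(seen in 3 requests) = 1 - (11/12)^3 = 0.230.
By linearity of expectation, E[distinct seen] = 12·(1 - (11/12)^3) = 2.757.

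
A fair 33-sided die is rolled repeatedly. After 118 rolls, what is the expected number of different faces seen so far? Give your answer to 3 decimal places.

32.126

For each face, P(seen in 118 rolls) = 1 - (32/33)^118 = 0.9735.
By linearity of expectation, E[distinct seen] = 33·(1 - (32/33)^118) = 32.1259.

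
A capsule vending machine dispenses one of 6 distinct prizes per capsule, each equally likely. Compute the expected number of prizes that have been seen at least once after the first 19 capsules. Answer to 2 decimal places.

For each prize, P(seen in 19 capsules) = 1 - (5/6)^19 = 0.969.
By linearity of expectation, E[distinct seen] = 6·(1 - (5/6)^19) = 5.812.

5.81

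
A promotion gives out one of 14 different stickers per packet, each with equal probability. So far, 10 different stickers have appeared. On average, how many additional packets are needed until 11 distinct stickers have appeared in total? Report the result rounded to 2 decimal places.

3.50

With k distinct stickers already seen, the next new one takes an expected 14/(14-k) packets.
Only the k = 10 term is needed: E = 14/4 = 3.500.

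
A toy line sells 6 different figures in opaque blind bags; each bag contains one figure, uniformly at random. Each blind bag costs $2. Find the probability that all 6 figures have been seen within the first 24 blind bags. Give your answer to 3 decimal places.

Let A_i be the event that figure i is missing after 24 blind bags. By inclusion–exclusion on the A_i,
P(all seen) = Σ_{j=0}^{6} (-1)^j C(6,j)((6-j)/6)^24
= 1.0000 - 0.0755 + 0.0009 - 0.0000 + 0.0000 - 0.0000 + 0.0000
= 0.9254.

0.925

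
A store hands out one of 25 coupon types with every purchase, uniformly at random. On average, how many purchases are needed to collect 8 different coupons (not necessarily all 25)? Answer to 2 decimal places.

Going from k to k+1 distinct takes a geometric number of purchases with mean 25/(25-k).
Sum over k = 0,...,7: E = 25/25 + 25/24 + 25/23 + ... + 25/19 + 25/18 = 9.410.

9.41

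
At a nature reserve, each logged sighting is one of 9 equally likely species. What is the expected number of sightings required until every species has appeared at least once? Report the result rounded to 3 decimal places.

25.461

Split into phases: going from k distinct to k+1 distinct takes on average 9/(9-k) sightings.
E[T] = 9/9 + 9/8 + 9/7 + ... + 9/2 + 9/1 = 9·H_{9}.
H_{9} = 2.8290, so E[T] = 25.4607.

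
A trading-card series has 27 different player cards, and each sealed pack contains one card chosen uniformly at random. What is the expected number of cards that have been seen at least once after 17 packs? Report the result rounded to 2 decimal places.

12.79

For each card, P(seen in 17 packs) = 1 - (26/27)^17 = 0.474.
By linearity of expectation, E[distinct seen] = 27·(1 - (26/27)^17) = 12.786.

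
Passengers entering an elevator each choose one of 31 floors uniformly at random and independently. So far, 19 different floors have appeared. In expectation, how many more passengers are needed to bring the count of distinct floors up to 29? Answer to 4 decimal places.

49.6995

The wait to go from k to k+1 distinct floors is geometric with mean 31/(31-k).
Sum over k = 19,...,28: E = 31/12 + 31/11 + 31/10 + ... + 31/4 + 31/3 = 49.69953.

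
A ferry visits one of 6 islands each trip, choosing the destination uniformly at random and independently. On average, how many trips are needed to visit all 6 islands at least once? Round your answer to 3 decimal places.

After k distinct islands have appeared, the next trip gives a new one with probability (6-k)/6, so the expected wait for the (k+1)-th is 6/(6-k).
E[T] = 6/6 + 6/5 + 6/4 + 6/3 + 6/2 + 6/1 = 6·H_{6}.
H_{6} = 2.4500, so E[T] = 14.7000.

14.700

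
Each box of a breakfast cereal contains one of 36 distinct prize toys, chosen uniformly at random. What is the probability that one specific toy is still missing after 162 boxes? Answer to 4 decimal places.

0.0104

On each box the fixed toy fails to appear with probability 35/36.
P(still missing after 162) = (35/36)^162 = 0.01042.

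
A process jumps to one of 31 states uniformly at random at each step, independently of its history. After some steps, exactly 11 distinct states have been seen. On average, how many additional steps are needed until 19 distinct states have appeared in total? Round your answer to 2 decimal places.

15.33

The wait to go from k to k+1 distinct states is geometric with mean 31/(31-k).
Sum over k = 11,...,18: E = 31/20 + 31/19 + 31/18 + ... + 31/14 + 31/13 = 15.330.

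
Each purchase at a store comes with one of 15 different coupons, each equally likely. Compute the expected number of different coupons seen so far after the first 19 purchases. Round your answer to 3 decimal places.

10.956

For each coupon, P(seen in 19 purchases) = 1 - (14/15)^19 = 0.7304.
By linearity of expectation, E[distinct seen] = 15·(1 - (14/15)^19) = 10.9562.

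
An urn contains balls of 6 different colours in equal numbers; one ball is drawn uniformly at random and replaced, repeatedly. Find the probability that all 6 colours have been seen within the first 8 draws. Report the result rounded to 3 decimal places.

By inclusion–exclusion over which colours are missing,
P(all seen) = Σ_{j=0}^{6} (-1)^j C(6,j)((6-j)/6)^8
= 1.0000 - 1.3954 + 0.5853 - 0.0781 + 0.0023 - 0.0000 + 0.0000
= 0.1140.

0.114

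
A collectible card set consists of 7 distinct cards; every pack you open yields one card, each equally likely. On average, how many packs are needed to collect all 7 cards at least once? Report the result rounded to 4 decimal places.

The wait to go from k to k+1 distinct cards is geometric with mean 7/(7-k).
E[T] = 7/7 + 7/6 + 7/5 + ... + 7/2 + 7/1 = 7·H_{7}.
H_{7} = 2.59286, so E[T] = 18.15000.

18.1500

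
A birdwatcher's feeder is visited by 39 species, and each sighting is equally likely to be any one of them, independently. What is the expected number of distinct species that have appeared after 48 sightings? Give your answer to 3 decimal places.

For each species, P(seen in 48 sightings) = 1 - (38/39)^48 = 0.7126.
By linearity of expectation, E[distinct seen] = 39·(1 - (38/39)^48) = 27.7908.

27.791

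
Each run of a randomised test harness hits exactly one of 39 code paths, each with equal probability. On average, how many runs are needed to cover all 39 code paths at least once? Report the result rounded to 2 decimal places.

After k distinct code paths have appeared, the next run gives a new one with probability (39-k)/39, so the expected wait for the (k+1)-th is 39/(39-k).
E[T] = 39/39 + 39/38 + 39/37 + ... + 39/2 + 39/1 = 39·H_{39}.
H_{39} = 4.254, so E[T] = 165.888.

165.89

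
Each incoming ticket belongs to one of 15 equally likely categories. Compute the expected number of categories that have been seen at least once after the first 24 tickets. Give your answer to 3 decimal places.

For each category, P(seen in 24 tickets) = 1 - (14/15)^24 = 0.8091.
By linearity of expectation, E[distinct seen] = 15·(1 - (14/15)^24) = 12.1360.

12.136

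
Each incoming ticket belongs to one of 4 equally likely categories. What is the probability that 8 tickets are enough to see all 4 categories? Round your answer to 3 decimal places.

By inclusion–exclusion over which categories are missing,
P(all seen) = Σ_{j=0}^{4} (-1)^j C(4,j)((4-j)/4)^8
= 1.0000 - 0.4005 + 0.0234 - 0.0001 + 0.0000
= 0.6229.

0.623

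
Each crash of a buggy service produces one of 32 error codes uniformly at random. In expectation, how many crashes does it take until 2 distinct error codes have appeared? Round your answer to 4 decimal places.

Going from k to k+1 distinct takes a geometric number of crashes with mean 32/(32-k).
Sum over k = 0,...,1: E = 32/32 + 32/31 = 2.03226.

2.0323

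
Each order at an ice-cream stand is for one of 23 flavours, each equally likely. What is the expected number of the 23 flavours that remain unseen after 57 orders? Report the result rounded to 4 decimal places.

For each flavour, P(unseen after 57) = (22/23)^57 = 0.07936.
By linearity of expectation, E[unseen] = 23·(22/23)^57 = 1.82530.

1.8253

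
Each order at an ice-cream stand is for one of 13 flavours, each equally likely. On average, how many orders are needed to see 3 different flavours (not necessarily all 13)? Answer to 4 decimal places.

With k distinct flavours already seen, the next new one arrives after an expected 13/(13-k) orders.
Sum over k = 0,...,2: E = 13/13 + 13/12 + 13/11 = 3.26515.

3.2652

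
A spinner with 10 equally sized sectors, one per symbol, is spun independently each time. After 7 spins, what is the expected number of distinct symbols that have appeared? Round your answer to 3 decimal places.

For each symbol, P(seen in 7 spins) = 1 - (9/10)^7 = 0.5217.
By linearity of expectation, E[distinct seen] = 10·(1 - (9/10)^7) = 5.2170.

5.217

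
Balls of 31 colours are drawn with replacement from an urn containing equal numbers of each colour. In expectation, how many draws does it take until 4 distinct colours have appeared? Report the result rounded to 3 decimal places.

With k distinct colours already seen, the next new one arrives after an expected 31/(31-k) draws.
Sum over k = 0,...,3: E = 31/31 + 31/30 + 31/29 + 31/28 = 4.2094.

4.209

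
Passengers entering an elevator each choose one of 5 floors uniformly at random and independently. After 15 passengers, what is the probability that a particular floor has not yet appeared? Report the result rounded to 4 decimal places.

On each passenger the fixed floor fails to appear with probability 4/5.
P(still missing after 15) = (4/5)^15 = 0.03518.

0.0352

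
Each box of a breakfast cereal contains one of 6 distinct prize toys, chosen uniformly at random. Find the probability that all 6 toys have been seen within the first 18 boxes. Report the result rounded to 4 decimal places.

Let A_i be the event that toy i is missing after 18 boxes. By inclusion–exclusion on the A_i,
P(all seen) = Σ_{j=0}^{6} (-1)^j C(6,j)((6-j)/6)^18
= 1.00000 - 0.22537 + 0.01015 - 0.00008 + 0.00000 - 0.00000 + 0.00000
= 0.78471.

0.7847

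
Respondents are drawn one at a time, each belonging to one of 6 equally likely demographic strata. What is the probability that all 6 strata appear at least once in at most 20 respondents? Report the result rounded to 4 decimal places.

0.8480

Let A_i be the event that stratum i is missing after 20 respondents. By inclusion–exclusion on the A_i,
P(all seen) = Σ_{j=0}^{6} (-1)^j C(6,j)((6-j)/6)^20
= 1.00000 - 0.15650 + 0.00451 - 0.00002 + 0.00000 - 0.00000 + 0.00000
= 0.84799.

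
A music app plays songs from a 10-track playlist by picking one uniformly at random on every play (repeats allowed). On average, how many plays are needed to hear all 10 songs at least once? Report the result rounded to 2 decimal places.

29.29

After k distinct songs have appeared, the next play gives a new one with probability (10-k)/10, so the expected wait for the (k+1)-th is 10/(10-k).
E[T] = 10/10 + 10/9 + 10/8 + ... + 10/2 + 10/1 = 10·H_{10}.
H_{10} = 2.929, so E[T] = 29.290.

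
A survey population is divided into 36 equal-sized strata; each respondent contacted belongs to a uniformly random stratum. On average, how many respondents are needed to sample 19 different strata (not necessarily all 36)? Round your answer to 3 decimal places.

With k distinct strata already seen, the next new one arrives after an expected 36/(36-k) respondents.
Sum over k = 0,...,18: E = 36/36 + 36/35 + 36/34 + ... + 36/19 + 36/18 = 26.4602.

26.460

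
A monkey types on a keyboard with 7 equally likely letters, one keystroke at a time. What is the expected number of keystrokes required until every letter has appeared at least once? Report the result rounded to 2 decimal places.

18.15

The wait to go from k to k+1 distinct letters is geometric with mean 7/(7-k).
E[T] = 7/7 + 7/6 + 7/5 + ... + 7/2 + 7/1 = 7·H_{7}.
H_{7} = 2.593, so E[T] = 18.150.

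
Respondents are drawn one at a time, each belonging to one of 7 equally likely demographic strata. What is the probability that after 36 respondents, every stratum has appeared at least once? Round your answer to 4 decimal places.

0.9729

Let A_i be the event that stratum i is missing after 36 respondents. By inclusion–exclusion on the A_i,
P(all seen) = Σ_{j=0}^{7} (-1)^j C(7,j)((7-j)/7)^36
= 1.00000 - 0.02723 + 0.00012 - 0.00000 + 0.00000 - 0.00000 + 0.00000 - 0.00000
= 0.97289.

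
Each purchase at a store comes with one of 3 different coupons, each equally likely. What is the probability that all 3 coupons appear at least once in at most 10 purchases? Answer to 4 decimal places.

Let A_i be the event that coupon i is missing after 10 purchases. By inclusion–exclusion on the A_i,
P(all seen) = Σ_{j=0}^{3} (-1)^j C(3,j)((3-j)/3)^10
= 1.00000 - 0.05202 + 0.00005 - 0.00000
= 0.94803.

0.9480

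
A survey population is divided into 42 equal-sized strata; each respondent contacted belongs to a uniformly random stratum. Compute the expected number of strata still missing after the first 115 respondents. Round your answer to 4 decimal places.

2.6286

For each stratum, P(unseen after 115) = (41/42)^115 = 0.06259.
By linearity of expectation, E[unseen] = 42·(41/42)^115 = 2.62860.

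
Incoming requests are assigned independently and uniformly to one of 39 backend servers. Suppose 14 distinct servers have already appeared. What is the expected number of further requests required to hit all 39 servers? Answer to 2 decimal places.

From k distinct to k+1 distinct takes on average 39/(39-k) requests.
Sum over k = 14,...,38: E = 39/25 + 39/24 + 39/23 + ... + 39/2 + 39/1 = 148.822.

148.82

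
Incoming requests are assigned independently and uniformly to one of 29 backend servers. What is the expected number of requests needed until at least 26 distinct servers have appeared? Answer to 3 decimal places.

61.721

With k distinct servers already seen, the next new one arrives after an expected 29/(29-k) requests.
Sum over k = 0,...,25: E = 29/29 + 29/28 + 29/27 + ... + 29/5 + 29/4 = 61.7213.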